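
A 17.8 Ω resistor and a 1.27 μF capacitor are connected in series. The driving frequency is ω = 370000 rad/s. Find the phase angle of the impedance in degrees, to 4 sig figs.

X_C = 1/(ωC) = 2.128 Ω
Z = 17.80 − j2.128 Ω
|Z| = √(17.80² + 2.128²) = 17.93 Ω
∠Z = arctan(-2.128/17.80) = -6.818°

-6.818°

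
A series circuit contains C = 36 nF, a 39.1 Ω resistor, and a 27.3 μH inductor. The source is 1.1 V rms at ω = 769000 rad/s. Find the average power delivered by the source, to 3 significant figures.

26.9 mW

X_L = ωL = 21.0 Ω
X_C = 1/(ωC) = 36.1 Ω
Net reactance X = X_L − X_C = -15.1 Ω
Z = 39.1 − j15.1 Ω
|Z| = √(39.1² + 15.1²) = 41.9 Ω
∠Z = arctan(-15.1/39.1) = -21.2°
I = V/|Z| = 26.2 mA
P = VI cos φ = 1.1 × 0.0262 × cos(-21.2°) = 26.9 mW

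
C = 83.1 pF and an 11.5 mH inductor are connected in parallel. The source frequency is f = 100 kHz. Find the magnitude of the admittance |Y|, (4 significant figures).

86.18 μS

ω = 2πf = 628300 rad/s
X_L = ωL = 7226 Ω
X_C = 1/(ωC) = 19150 Ω
Parallel: admittances add. Y = 1/(jωL) + jωC
Y = (0 − j8.618e-05) S
|Y| = 8.618e-05 S → |Z| = 1/|Y| = 11600 Ω, ∠Z = −∠Y = 90.00°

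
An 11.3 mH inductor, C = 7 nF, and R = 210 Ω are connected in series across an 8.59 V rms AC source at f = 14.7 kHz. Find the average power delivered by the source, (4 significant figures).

ω = 2πf = 92360 rad/s
X_L = ωL = 1044 Ω
X_C = 1/(ωC) = 1547 Ω
Net reactance X = X_L − X_C = -503.0 Ω
Z = 210.0 − j503.0 Ω
|Z| = √(210.0² + 503.0²) = 545.1 Ω
∠Z = arctan(-503.0/210.0) = -67.34°
I = V/|Z| = 15.76 mA
P = VI cos φ = 8.59 × 0.01576 × cos(-67.34°) = 52.16 mW

52.16 mW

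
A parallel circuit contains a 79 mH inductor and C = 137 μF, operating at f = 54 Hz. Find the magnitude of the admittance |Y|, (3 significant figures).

9.18 mS

ω = 2πf = 339.3 rad/s
X_L = ωL = 26.8 Ω
X_C = 1/(ωC) = 21.5 Ω
Parallel: admittances add. Y = 1/(jωL) + jωC
Y = (0 + j0.00918) S
|Y| = 0.00918 S → |Z| = 1/|Y| = 109 Ω, ∠Z = −∠Y = -90.0°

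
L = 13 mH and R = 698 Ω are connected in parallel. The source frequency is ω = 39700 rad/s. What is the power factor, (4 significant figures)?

0.5945

X_L = ωL = 516.1 Ω
Parallel: admittances add. Y = 1/R + 1/(jωL)
Y = (0.001433 − j0.001938) S
|Y| = 0.002410 S → |Z| = 1/|Y| = 415.0 Ω, ∠Z = −∠Y = 53.52°
cos φ = cos(53.52°) = 0.5945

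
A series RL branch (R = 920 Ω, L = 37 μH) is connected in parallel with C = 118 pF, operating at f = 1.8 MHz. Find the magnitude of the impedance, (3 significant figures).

ω = 2πf = 1.131e+07 rad/s
X_L = ωL = 418 Ω
X_C = 1/(ωC) = 749 Ω
Branch 1 (R+jX_L): Z₁ = 920 + j418 Ω, |Z₁| = 1010 Ω
Branch 2 (−jX_C): Z₂ = −j749 Ω
Parallel: Z = Z₁Z₂/(Z₁+Z₂), |Z| = 775 Ω, ∠Z = -45.8°

775 Ω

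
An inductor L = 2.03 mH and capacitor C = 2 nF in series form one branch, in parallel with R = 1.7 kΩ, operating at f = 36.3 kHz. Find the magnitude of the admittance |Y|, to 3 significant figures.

ω = 2πf = 228100 rad/s
X_L = ωL = 463 Ω
X_C = 1/(ωC) = 2190 Ω
Branch 1: Z₁ = R = 1700 Ω
Branch 2 (series LC): Z₂ = j(X_L − X_C) = −j1730 Ω
Parallel: Z = Z₁Z₂/(Z₁+Z₂), |Z| = 1210 Ω, ∠Z = -44.5°
|Y| = 1/|Z| = 825 μS

825 μS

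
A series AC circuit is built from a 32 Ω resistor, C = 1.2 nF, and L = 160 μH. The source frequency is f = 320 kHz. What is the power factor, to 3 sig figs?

0.326

ω = 2πf = 2.011e+06 rad/s
X_L = ωL = 322 Ω
X_C = 1/(ωC) = 414 Ω
Net reactance X = X_L − X_C = -92.8 Ω
Z = 32.0 − j92.8 Ω
|Z| = √(32.0² + 92.8²) = 98.1 Ω
∠Z = arctan(-92.8/32.0) = -71.0°
cos φ = cos(-71.0°) = 0.326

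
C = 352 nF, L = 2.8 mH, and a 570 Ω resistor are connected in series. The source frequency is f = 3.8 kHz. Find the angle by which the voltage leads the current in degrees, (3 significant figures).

-5.23°

ω = 2πf = 23880 rad/s
X_L = ωL = 66.9 Ω
X_C = 1/(ωC) = 119 Ω
Net reactance X = X_L − X_C = -52.1 Ω
Z = 570 − j52.1 Ω
|Z| = √(570² + 52.1²) = 572 Ω
∠Z = arctan(-52.1/570) = -5.23°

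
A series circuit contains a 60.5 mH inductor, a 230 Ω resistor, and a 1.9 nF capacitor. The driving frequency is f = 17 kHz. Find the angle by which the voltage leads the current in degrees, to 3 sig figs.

ω = 2πf = 106800 rad/s
X_L = ωL = 6460 Ω
X_C = 1/(ωC) = 4930 Ω
Net reactance X = X_L − X_C = 1530 Ω
Z = 230 + j1530 Ω
|Z| = √(230² + 1530²) = 1550 Ω
∠Z = arctan(1530/230) = 81.5°

81.5°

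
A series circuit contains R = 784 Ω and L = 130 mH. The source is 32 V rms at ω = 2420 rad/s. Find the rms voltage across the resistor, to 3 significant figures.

29.7 V

X_L = ωL = 315 Ω
Z = 784 + j315 Ω
|Z| = √(784² + 315²) = 845 Ω
I = V/|Z| = 37.9 mA
V_R = I·|Z_R| = 0.0379 × 784 = 29.7 V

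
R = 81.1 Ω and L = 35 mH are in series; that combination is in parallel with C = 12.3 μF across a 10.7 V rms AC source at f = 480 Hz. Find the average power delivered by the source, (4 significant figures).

ω = 2πf = 3016 rad/s
X_L = ωL = 105.6 Ω
X_C = 1/(ωC) = 26.96 Ω
Branch 1 (R+jX_L): Z₁ = 81.10 + j105.6 Ω, |Z₁| = 133.1 Ω
Branch 2 (−jX_C): Z₂ = −j26.96 Ω
Parallel: Z = Z₁Z₂/(Z₁+Z₂), |Z| = 31.77 Ω, ∠Z = -81.64°
I = V/|Z| = 336.8 mA
P = VI cos φ = 10.7 × 0.3368 × cos(-81.64°) = 524.0 mW

524.0 mW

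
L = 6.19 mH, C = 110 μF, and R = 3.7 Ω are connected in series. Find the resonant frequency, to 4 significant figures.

192.9 Hz

ω₀ = 1/√(LC) = 1/√(0.00619 × 0.00011) = 1212 rad/s
f₀ = ω₀/(2π) = 192.9 Hz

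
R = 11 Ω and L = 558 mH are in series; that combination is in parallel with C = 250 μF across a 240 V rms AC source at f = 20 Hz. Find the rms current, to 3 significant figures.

ω = 2πf = 125.7 rad/s
X_L = ωL = 70.1 Ω
X_C = 1/(ωC) = 31.8 Ω
Branch 1 (R+jX_L): Z₁ = 11.0 + j70.1 Ω, |Z₁| = 71.0 Ω
Branch 2 (−jX_C): Z₂ = −j31.8 Ω
Parallel: Z = Z₁Z₂/(Z₁+Z₂), |Z| = 56.7 Ω, ∠Z = -82.9°
I = V/|Z| = 240/56.7 = 4.23 A

4.23 A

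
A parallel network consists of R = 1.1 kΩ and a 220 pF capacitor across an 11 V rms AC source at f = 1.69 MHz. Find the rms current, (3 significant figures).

27.6 mA

ω = 2πf = 1.062e+07 rad/s
X_C = 1/(ωC) = 428 Ω
Parallel: admittances add. Y = 1/R + jωC
Y = (0.000909 + j0.00234) S
|Y| = 0.00251 S → |Z| = 1/|Y| = 399 Ω, ∠Z = −∠Y = -68.7°
I = V/|Z| = 11/399 = 27.6 mA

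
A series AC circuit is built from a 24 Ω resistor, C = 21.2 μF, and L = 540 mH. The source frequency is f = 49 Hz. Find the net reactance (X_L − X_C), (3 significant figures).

13.0 Ω

ω = 2πf = 307.9 rad/s
X_L = ωL = 166 Ω
X_C = 1/(ωC) = 153 Ω
X = 166 − 153 = 13.0 Ω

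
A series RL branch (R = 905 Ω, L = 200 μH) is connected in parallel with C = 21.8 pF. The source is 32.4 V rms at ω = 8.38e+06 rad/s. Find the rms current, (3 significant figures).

12.1 mA

X_L = ωL = 1680 Ω
X_C = 1/(ωC) = 5470 Ω
Branch 1 (R+jX_L): Z₁ = 905 + j1680 Ω, |Z₁| = 1900 Ω
Branch 2 (−jX_C): Z₂ = −j5470 Ω
Parallel: Z = Z₁Z₂/(Z₁+Z₂), |Z| = 2670 Ω, ∠Z = 48.2°
I = V/|Z| = 32.4/2670 = 12.1 mA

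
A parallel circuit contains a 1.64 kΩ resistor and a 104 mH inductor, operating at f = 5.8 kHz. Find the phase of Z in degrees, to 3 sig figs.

ω = 2πf = 36440 rad/s
X_L = ωL = 3790 Ω
Parallel: admittances add. Y = 1/R + 1/(jωL)
Y = (0.000610 − j0.000264) S
|Y| = 0.000664 S → |Z| = 1/|Y| = 1510 Ω, ∠Z = −∠Y = 23.4°

23.4°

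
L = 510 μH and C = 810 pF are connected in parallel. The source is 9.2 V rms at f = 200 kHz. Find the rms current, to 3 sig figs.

4.99 mA

ω = 2πf = 1.257e+06 rad/s
X_L = ωL = 641 Ω
X_C = 1/(ωC) = 982 Ω
Parallel: admittances add. Y = 1/(jωL) + jωC
Y = (0 − j0.000542) S
|Y| = 0.000542 S → |Z| = 1/|Y| = 1840 Ω, ∠Z = −∠Y = 90.0°
I = V/|Z| = 9.2/1840 = 4.99 mA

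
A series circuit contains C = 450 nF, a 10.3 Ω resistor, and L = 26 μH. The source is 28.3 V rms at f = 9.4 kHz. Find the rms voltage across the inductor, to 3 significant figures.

ω = 2πf = 59060 rad/s
X_L = ωL = 1.54 Ω
X_C = 1/(ωC) = 37.6 Ω
Net reactance X = X_L − X_C = -36.1 Ω
Z = 10.3 − j36.1 Ω
|Z| = √(10.3² + 36.1²) = 37.5 Ω
I = V/|Z| = 754 mA
V_L = I·|Z_L| = 0.754 × 1.54 = 1.16 V

1.16 V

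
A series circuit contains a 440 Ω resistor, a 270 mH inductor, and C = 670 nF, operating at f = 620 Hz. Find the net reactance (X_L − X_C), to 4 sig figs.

ω = 2πf = 3896 rad/s
X_L = ωL = 1052 Ω
X_C = 1/(ωC) = 383.1 Ω
X = 1052 − 383.1 = 668.7 Ω

668.7 Ω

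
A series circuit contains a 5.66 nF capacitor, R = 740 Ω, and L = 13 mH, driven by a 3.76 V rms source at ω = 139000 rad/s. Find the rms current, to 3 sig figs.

X_L = ωL = 1810 Ω
X_C = 1/(ωC) = 1270 Ω
Net reactance X = X_L − X_C = 536 Ω
Z = 740 + j536 Ω
|Z| = √(740² + 536²) = 914 Ω
I = V/|Z| = 3.76/914 = 4.12 mA

4.12 mA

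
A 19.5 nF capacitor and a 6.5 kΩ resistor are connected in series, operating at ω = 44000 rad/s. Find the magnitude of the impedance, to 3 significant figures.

X_C = 1/(ωC) = 1170 Ω
Z = 6500 − j1170 Ω
|Z| = √(6500² + 1170²) = 6600 Ω

6600 Ω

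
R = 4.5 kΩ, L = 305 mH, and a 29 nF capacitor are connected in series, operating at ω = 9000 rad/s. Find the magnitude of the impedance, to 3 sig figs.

4630 Ω

X_L = ωL = 2740 Ω
X_C = 1/(ωC) = 3830 Ω
Net reactance X = X_L − X_C = -1090 Ω
Z = 4500 − j1090 Ω
|Z| = √(4500² + 1090²) = 4630 Ω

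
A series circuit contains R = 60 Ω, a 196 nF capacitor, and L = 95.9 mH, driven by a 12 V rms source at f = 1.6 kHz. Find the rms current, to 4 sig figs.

26.06 mA

ω = 2πf = 10050 rad/s
X_L = ωL = 964.1 Ω
X_C = 1/(ωC) = 507.5 Ω
Net reactance X = X_L − X_C = 456.6 Ω
Z = 60.00 + j456.6 Ω
|Z| = √(60.00² + 456.6²) = 460.5 Ω
I = V/|Z| = 12/460.5 = 26.06 mA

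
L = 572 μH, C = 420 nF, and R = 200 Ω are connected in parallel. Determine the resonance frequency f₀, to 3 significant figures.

ω₀ = 1/√(LC) = 1/√(0.000572 × 4.2e-07) = 64520 rad/s
f₀ = ω₀/(2π) = 10.3 kHz

10.3 kHz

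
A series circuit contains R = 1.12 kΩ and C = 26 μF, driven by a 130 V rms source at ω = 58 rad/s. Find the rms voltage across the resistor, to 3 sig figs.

X_C = 1/(ωC) = 663 Ω
Z = 1120 − j663 Ω
|Z| = √(1120² + 663²) = 1300 Ω
I = V/|Z| = 99.9 mA
V_R = I·|Z_R| = 0.0999 × 1120 = 112 V

112 V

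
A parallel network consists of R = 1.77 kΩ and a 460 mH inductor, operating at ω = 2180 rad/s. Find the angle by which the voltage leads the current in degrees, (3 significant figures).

60.5°

X_L = ωL = 1000 Ω
Parallel: admittances add. Y = 1/R + 1/(jωL)
Y = (0.000565 − j0.000997) S
|Y| = 0.00115 S → |Z| = 1/|Y| = 873 Ω, ∠Z = −∠Y = 60.5°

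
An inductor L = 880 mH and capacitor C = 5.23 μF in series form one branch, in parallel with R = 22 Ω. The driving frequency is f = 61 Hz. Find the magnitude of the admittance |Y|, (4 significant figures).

ω = 2πf = 383.3 rad/s
X_L = ωL = 337.3 Ω
X_C = 1/(ωC) = 498.9 Ω
Branch 1: Z₁ = R = 22.00 Ω
Branch 2 (series LC): Z₂ = j(X_L − X_C) = −j161.6 Ω
Parallel: Z = Z₁Z₂/(Z₁+Z₂), |Z| = 21.80 Ω, ∠Z = -7.753°
|Y| = 1/|Z| = 45.87 mS

45.87 mS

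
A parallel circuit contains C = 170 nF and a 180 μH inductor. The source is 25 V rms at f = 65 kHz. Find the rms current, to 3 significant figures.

1.40 A

ω = 2πf = 408400 rad/s
X_L = ωL = 73.5 Ω
X_C = 1/(ωC) = 14.4 Ω
Parallel: admittances add. Y = 1/(jωL) + jωC
Y = (0 + j0.0558) S
|Y| = 0.0558 S → |Z| = 1/|Y| = 17.9 Ω, ∠Z = −∠Y = -90.0°
I = V/|Z| = 25/17.9 = 1.40 A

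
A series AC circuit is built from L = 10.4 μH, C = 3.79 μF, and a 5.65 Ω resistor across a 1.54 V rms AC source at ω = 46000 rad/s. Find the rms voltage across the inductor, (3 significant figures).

X_L = ωL = 0.478 Ω
X_C = 1/(ωC) = 5.74 Ω
Net reactance X = X_L − X_C = -5.26 Ω
Z = 5.65 − j5.26 Ω
|Z| = √(5.65² + 5.26²) = 7.72 Ω
I = V/|Z| = 200 mA
V_L = I·|Z_L| = 0.200 × 0.478 = 0.0955 V

0.0955 V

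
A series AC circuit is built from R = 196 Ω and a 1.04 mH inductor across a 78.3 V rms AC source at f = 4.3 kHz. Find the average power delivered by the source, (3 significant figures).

30.7 W

ω = 2πf = 27020 rad/s
X_L = ωL = 28.1 Ω
Z = 196 + j28.1 Ω
|Z| = √(196² + 28.1²) = 198 Ω
∠Z = arctan(28.1/196) = 8.16°
I = V/|Z| = 395 mA
P = VI cos φ = 78.3 × 0.395 × cos(8.16°) = 30.7 W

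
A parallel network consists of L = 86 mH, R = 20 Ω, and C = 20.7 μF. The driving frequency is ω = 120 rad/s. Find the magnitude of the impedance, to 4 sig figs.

X_L = ωL = 10.32 Ω
X_C = 1/(ωC) = 402.6 Ω
Parallel: admittances add. Y = 1/R + 1/(jωL) + jωC
Y = (0.05000 − j0.09442) S
|Y| = 0.1068 S → |Z| = 1/|Y| = 9.360 Ω, ∠Z = −∠Y = 62.10°

9.360 Ω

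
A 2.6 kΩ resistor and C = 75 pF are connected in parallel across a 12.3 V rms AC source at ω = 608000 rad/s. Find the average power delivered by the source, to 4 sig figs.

X_C = 1/(ωC) = 21930 Ω
Parallel: admittances add. Y = 1/R + jωC
Y = (0.0003846 + j4.56e-05) S
|Y| = 0.0003873 S → |Z| = 1/|Y| = 2582 Ω, ∠Z = −∠Y = -6.761°
I = V/|Z| = 4.764 mA
P = VI cos φ = 12.3 × 0.004764 × cos(-6.761°) = 58.19 mW

58.19 mW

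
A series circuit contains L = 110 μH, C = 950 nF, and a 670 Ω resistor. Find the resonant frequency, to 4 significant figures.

15.57 kHz

ω₀ = 1/√(LC) = 1/√(0.00011 × 9.5e-07) = 97820 rad/s
f₀ = ω₀/(2π) = 15.57 kHz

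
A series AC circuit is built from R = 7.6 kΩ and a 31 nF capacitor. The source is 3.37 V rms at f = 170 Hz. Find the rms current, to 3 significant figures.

ω = 2πf = 1068 rad/s
X_C = 1/(ωC) = 30200 Ω
Z = 7600 − j30200 Ω
|Z| = √(7600² + 30200²) = 31100 Ω
I = V/|Z| = 3.37/31100 = 108 μA

108 μA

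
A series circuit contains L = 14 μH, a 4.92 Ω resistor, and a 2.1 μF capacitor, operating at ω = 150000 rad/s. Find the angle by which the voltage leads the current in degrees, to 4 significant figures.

X_L = ωL = 2.100 Ω
X_C = 1/(ωC) = 3.175 Ω
Net reactance X = X_L − X_C = -1.075 Ω
Z = 4.920 − j1.075 Ω
|Z| = √(4.920² + 1.075²) = 5.036 Ω
∠Z = arctan(-1.075/4.920) = -12.32°

-12.32°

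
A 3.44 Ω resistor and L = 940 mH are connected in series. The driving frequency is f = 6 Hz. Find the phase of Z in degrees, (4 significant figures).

84.46°

ω = 2πf = 37.70 rad/s
X_L = ωL = 35.44 Ω
Z = 3.440 + j35.44 Ω
|Z| = √(3.440² + 35.44²) = 35.60 Ω
∠Z = arctan(35.44/3.440) = 84.46°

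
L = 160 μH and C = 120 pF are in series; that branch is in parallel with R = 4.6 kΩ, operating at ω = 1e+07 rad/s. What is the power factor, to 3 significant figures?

0.164

X_L = ωL = 1600 Ω
X_C = 1/(ωC) = 833 Ω
Branch 1: Z₁ = R = 4600 Ω
Branch 2 (series LC): Z₂ = j(X_L − X_C) = j767 Ω
Parallel: Z = Z₁Z₂/(Z₁+Z₂), |Z| = 756 Ω, ∠Z = 80.5°
cos φ = cos(80.5°) = 0.164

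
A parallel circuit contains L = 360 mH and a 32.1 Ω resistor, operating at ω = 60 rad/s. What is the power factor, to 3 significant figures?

0.558

X_L = ωL = 21.6 Ω
Parallel: admittances add. Y = 1/R + 1/(jωL)
Y = (0.0312 − j0.0463) S
|Y| = 0.0558 S → |Z| = 1/|Y| = 17.9 Ω, ∠Z = −∠Y = 56.1°
cos φ = cos(56.1°) = 0.558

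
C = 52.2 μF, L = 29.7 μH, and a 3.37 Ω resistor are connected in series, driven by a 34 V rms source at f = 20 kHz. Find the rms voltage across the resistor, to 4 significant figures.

ω = 2πf = 125700 rad/s
X_L = ωL = 3.732 Ω
X_C = 1/(ωC) = 0.1524 Ω
Net reactance X = X_L − X_C = 3.580 Ω
Z = 3.370 + j3.580 Ω
|Z| = √(3.370² + 3.580²) = 4.916 Ω
I = V/|Z| = 6.916 A
V_R = I·|Z_R| = 6.916 × 3.370 = 23.31 V

23.31 V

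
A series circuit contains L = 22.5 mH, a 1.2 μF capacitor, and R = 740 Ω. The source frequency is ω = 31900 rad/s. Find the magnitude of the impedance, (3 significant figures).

X_L = ωL = 718 Ω
X_C = 1/(ωC) = 26.1 Ω
Net reactance X = X_L − X_C = 692 Ω
Z = 740 + j692 Ω
|Z| = √(740² + 692²) = 1010 Ω

1010 Ω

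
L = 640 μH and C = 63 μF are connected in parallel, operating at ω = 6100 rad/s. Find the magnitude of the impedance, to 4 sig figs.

X_L = ωL = 3.904 Ω
X_C = 1/(ωC) = 2.602 Ω
Parallel: admittances add. Y = 1/(jωL) + jωC
Y = (0 + j0.1282) S
|Y| = 0.1282 S → |Z| = 1/|Y| = 7.803 Ω, ∠Z = −∠Y = -90.00°

7.803 Ω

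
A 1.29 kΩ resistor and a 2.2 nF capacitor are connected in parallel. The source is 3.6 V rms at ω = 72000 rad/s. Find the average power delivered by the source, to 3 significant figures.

10.0 mW

X_C = 1/(ωC) = 6310 Ω
Parallel: admittances add. Y = 1/R + jωC
Y = (0.000775 + j0.000158) S
|Y| = 0.000791 S → |Z| = 1/|Y| = 1260 Ω, ∠Z = −∠Y = -11.5°
I = V/|Z| = 2.85 mA
P = VI cos φ = 3.6 × 0.00285 × cos(-11.5°) = 10.0 mW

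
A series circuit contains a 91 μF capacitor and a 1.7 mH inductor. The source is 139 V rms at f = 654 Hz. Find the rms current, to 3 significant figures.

32.2 A

ω = 2πf = 4109 rad/s
X_L = ωL = 6.99 Ω
X_C = 1/(ωC) = 2.67 Ω
Net reactance X = X_L − X_C = 4.31 Ω
Z = j4.31 Ω
|Z| = √(0² + 4.31²) = 4.31 Ω
I = V/|Z| = 139/4.31 = 32.2 A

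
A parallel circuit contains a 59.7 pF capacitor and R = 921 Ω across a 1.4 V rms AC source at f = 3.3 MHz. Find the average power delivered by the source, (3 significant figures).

ω = 2πf = 2.073e+07 rad/s
X_C = 1/(ωC) = 808 Ω
Parallel: admittances add. Y = 1/R + jωC
Y = (0.00109 + j0.00124) S
|Y| = 0.00165 S → |Z| = 1/|Y| = 607 Ω, ∠Z = −∠Y = -48.7°
I = V/|Z| = 2.31 mA
P = VI cos φ = 1.4 × 0.00231 × cos(-48.7°) = 2.13 mW

2.13 mW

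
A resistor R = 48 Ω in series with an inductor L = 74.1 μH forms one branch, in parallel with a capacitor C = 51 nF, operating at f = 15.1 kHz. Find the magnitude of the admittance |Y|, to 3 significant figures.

ω = 2πf = 94880 rad/s
X_L = ωL = 7.03 Ω
X_C = 1/(ωC) = 207 Ω
Branch 1 (R+jX_L): Z₁ = 48.0 + j7.03 Ω, |Z₁| = 48.5 Ω
Branch 2 (−jX_C): Z₂ = −j207 Ω
Parallel: Z = Z₁Z₂/(Z₁+Z₂), |Z| = 48.8 Ω, ∠Z = -5.19°
|Y| = 1/|Z| = 20.5 mS

20.5 mS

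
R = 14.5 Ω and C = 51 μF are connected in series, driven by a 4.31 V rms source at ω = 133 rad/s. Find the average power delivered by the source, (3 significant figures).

X_C = 1/(ωC) = 147 Ω
Z = 14.5 − j147 Ω
|Z| = √(14.5² + 147²) = 148 Ω
∠Z = arctan(-147/14.5) = -84.4°
I = V/|Z| = 29.1 mA
P = VI cos φ = 4.31 × 0.0291 × cos(-84.4°) = 12.3 mW

12.3 mW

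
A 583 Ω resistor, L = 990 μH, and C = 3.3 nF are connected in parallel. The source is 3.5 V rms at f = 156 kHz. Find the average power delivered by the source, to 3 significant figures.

ω = 2πf = 980200 rad/s
X_L = ωL = 970 Ω
X_C = 1/(ωC) = 309 Ω
Parallel: admittances add. Y = 1/R + 1/(jωL) + jωC
Y = (0.00172 + j0.00220) S
|Y| = 0.00279 S → |Z| = 1/|Y| = 358 Ω, ∠Z = −∠Y = -52.1°
I = V/|Z| = 9.77 mA
P = VI cos φ = 3.5 × 0.00977 × cos(-52.1°) = 21.0 mW

21.0 mW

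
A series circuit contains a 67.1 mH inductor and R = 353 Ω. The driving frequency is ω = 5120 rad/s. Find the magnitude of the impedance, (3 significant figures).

493 Ω

X_L = ωL = 344 Ω
Z = 353 + j344 Ω
|Z| = √(353² + 344²) = 493 Ω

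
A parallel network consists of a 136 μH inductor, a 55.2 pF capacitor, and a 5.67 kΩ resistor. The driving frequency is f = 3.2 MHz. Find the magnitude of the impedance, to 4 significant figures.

ω = 2πf = 2.011e+07 rad/s
X_L = ωL = 2734 Ω
X_C = 1/(ωC) = 901.0 Ω
Parallel: admittances add. Y = 1/R + 1/(jωL) + jωC
Y = (0.0001764 + j0.0007442) S
|Y| = 0.0007648 S → |Z| = 1/|Y| = 1308 Ω, ∠Z = −∠Y = -76.67°

1308 Ω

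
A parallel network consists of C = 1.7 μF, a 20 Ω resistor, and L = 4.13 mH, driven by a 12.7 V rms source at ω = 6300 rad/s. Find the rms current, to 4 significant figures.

X_L = ωL = 26.02 Ω
X_C = 1/(ωC) = 93.37 Ω
Parallel: admittances add. Y = 1/R + 1/(jωL) + jωC
Y = (0.05000 − j0.02772) S
|Y| = 0.05717 S → |Z| = 1/|Y| = 17.49 Ω, ∠Z = −∠Y = 29.01°
I = V/|Z| = 12.7/17.49 = 726.1 mA

726.1 mA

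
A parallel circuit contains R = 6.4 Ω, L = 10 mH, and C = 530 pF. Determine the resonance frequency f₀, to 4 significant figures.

ω₀ = 1/√(LC) = 1/√(0.01 × 5.3e-10) = 434400 rad/s
f₀ = ω₀/(2π) = 69.13 kHz

69.13 kHz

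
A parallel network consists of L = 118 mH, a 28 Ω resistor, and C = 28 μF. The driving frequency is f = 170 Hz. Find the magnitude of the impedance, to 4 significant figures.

23.85 Ω

ω = 2πf = 1068 rad/s
X_L = ωL = 126.0 Ω
X_C = 1/(ωC) = 33.44 Ω
Parallel: admittances add. Y = 1/R + 1/(jωL) + jωC
Y = (0.03571 + j0.02197) S
|Y| = 0.04193 S → |Z| = 1/|Y| = 23.85 Ω, ∠Z = −∠Y = -31.60°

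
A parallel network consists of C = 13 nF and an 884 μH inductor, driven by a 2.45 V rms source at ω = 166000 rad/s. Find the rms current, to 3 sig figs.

X_L = ωL = 147 Ω
X_C = 1/(ωC) = 463 Ω
Parallel: admittances add. Y = 1/(jωL) + jωC
Y = (0 − j0.00466) S
|Y| = 0.00466 S → |Z| = 1/|Y| = 215 Ω, ∠Z = −∠Y = 90.0°
I = V/|Z| = 2.45/215 = 11.4 mA

11.4 mA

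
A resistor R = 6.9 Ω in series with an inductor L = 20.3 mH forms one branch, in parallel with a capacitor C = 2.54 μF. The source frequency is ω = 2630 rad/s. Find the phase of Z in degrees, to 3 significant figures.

78.5°

X_L = ωL = 53.4 Ω
X_C = 1/(ωC) = 150 Ω
Branch 1 (R+jX_L): Z₁ = 6.90 + j53.4 Ω, |Z₁| = 53.8 Ω
Branch 2 (−jX_C): Z₂ = −j150 Ω
Parallel: Z = Z₁Z₂/(Z₁+Z₂), |Z| = 83.5 Ω, ∠Z = 78.5°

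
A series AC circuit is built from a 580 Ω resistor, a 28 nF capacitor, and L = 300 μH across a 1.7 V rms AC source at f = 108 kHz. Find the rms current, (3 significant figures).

2.84 mA

ω = 2πf = 678600 rad/s
X_L = ωL = 204 Ω
X_C = 1/(ωC) = 52.6 Ω
Net reactance X = X_L − X_C = 151 Ω
Z = 580 + j151 Ω
|Z| = √(580² + 151²) = 599 Ω
I = V/|Z| = 1.7/599 = 2.84 mA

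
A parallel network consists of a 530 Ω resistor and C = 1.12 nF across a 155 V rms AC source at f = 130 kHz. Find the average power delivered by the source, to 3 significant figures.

ω = 2πf = 816800 rad/s
X_C = 1/(ωC) = 1090 Ω
Parallel: admittances add. Y = 1/R + jωC
Y = (0.00189 + j0.000915) S
|Y| = 0.00210 S → |Z| = 1/|Y| = 477 Ω, ∠Z = −∠Y = -25.9°
I = V/|Z| = 325 mA
P = VI cos φ = 155 × 0.325 × cos(-25.9°) = 45.3 W

45.3 W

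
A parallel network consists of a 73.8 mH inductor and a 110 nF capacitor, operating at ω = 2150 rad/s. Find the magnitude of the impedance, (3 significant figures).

X_L = ωL = 159 Ω
X_C = 1/(ωC) = 4230 Ω
Parallel: admittances add. Y = 1/(jωL) + jωC
Y = (0 − j0.00607) S
|Y| = 0.00607 S → |Z| = 1/|Y| = 165 Ω, ∠Z = −∠Y = 90.0°

165 Ω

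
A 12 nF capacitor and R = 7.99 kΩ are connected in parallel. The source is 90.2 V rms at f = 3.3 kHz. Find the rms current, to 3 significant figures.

25.1 mA

ω = 2πf = 20730 rad/s
X_C = 1/(ωC) = 4020 Ω
Parallel: admittances add. Y = 1/R + jωC
Y = (0.000125 + j0.000249) S
|Y| = 0.000279 S → |Z| = 1/|Y| = 3590 Ω, ∠Z = −∠Y = -63.3°
I = V/|Z| = 90.2/3590 = 25.1 mA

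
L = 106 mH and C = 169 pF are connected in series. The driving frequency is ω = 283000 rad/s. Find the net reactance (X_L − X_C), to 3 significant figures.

X_L = ωL = 30000 Ω
X_C = 1/(ωC) = 20900 Ω
X = 30000 − 20900 = 9090 Ω

9090 Ω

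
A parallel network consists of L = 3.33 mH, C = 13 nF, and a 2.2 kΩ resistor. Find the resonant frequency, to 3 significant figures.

24.2 kHz

ω₀ = 1/√(LC) = 1/√(0.00333 × 1.3e-08) = 152000 rad/s
f₀ = ω₀/(2π) = 24.2 kHz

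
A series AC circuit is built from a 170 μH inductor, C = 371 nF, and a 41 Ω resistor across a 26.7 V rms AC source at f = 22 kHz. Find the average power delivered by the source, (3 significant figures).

17.2 W

ω = 2πf = 138200 rad/s
X_L = ωL = 23.5 Ω
X_C = 1/(ωC) = 19.5 Ω
Net reactance X = X_L − X_C = 4.00 Ω
Z = 41.0 + j4.00 Ω
|Z| = √(41.0² + 4.00²) = 41.2 Ω
∠Z = arctan(4.00/41.0) = 5.57°
I = V/|Z| = 648 mA
P = VI cos φ = 26.7 × 0.648 × cos(5.57°) = 17.2 W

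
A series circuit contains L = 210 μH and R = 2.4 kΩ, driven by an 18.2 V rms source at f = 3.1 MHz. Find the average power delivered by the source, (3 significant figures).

35.3 mW

ω = 2πf = 1.948e+07 rad/s
X_L = ωL = 4090 Ω
Z = 2400 + j4090 Ω
|Z| = √(2400² + 4090²) = 4740 Ω
∠Z = arctan(4090/2400) = 59.6°
I = V/|Z| = 3.84 mA
P = VI cos φ = 18.2 × 0.00384 × cos(59.6°) = 35.3 mW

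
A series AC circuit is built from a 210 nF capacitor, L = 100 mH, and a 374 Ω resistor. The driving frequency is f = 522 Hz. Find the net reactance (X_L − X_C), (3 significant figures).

-1120 Ω

ω = 2πf = 3280 rad/s
X_L = ωL = 328 Ω
X_C = 1/(ωC) = 1450 Ω
X = 328 − 1450 = -1120 Ω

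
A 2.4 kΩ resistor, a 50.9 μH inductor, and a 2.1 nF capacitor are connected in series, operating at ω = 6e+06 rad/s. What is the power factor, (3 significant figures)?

X_L = ωL = 305 Ω
X_C = 1/(ωC) = 79.4 Ω
Net reactance X = X_L − X_C = 226 Ω
Z = 2400 + j226 Ω
|Z| = √(2400² + 226²) = 2410 Ω
∠Z = arctan(226/2400) = 5.38°
cos φ = cos(5.38°) = 0.996

0.996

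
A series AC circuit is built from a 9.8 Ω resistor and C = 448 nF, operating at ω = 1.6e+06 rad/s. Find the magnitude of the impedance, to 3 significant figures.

9.90 Ω

X_C = 1/(ωC) = 1.40 Ω
Z = 9.80 − j1.40 Ω
|Z| = √(9.80² + 1.40²) = 9.90 Ω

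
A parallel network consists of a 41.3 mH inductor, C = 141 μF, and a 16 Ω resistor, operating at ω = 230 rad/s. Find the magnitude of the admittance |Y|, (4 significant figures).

X_L = ωL = 9.499 Ω
X_C = 1/(ωC) = 30.84 Ω
Parallel: admittances add. Y = 1/R + 1/(jωL) + jωC
Y = (0.06250 − j0.07284) S
|Y| = 0.09598 S → |Z| = 1/|Y| = 10.42 Ω, ∠Z = −∠Y = 49.37°

95.98 mS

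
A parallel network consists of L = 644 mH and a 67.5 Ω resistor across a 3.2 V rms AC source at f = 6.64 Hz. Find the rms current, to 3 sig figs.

ω = 2πf = 41.72 rad/s
X_L = ωL = 26.9 Ω
Parallel: admittances add. Y = 1/R + 1/(jωL)
Y = (0.0148 − j0.0372) S
|Y| = 0.0401 S → |Z| = 1/|Y| = 25.0 Ω, ∠Z = −∠Y = 68.3°
I = V/|Z| = 3.2/25.0 = 128 mA

128 mA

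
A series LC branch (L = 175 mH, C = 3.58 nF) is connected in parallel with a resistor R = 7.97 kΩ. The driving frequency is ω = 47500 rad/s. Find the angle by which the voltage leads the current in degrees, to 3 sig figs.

73.0°

X_L = ωL = 8310 Ω
X_C = 1/(ωC) = 5880 Ω
Branch 1: Z₁ = R = 7970 Ω
Branch 2 (series LC): Z₂ = j(X_L − X_C) = j2430 Ω
Parallel: Z = Z₁Z₂/(Z₁+Z₂), |Z| = 2330 Ω, ∠Z = 73.0°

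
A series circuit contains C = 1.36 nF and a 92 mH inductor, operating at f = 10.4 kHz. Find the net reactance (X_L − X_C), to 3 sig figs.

-5240 Ω

ω = 2πf = 65350 rad/s
X_L = ωL = 6010 Ω
X_C = 1/(ωC) = 11300 Ω
X = 6010 − 11300 = -5240 Ω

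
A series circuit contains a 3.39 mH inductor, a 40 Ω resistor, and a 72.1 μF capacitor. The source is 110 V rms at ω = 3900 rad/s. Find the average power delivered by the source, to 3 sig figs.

X_L = ωL = 13.2 Ω
X_C = 1/(ωC) = 3.56 Ω
Net reactance X = X_L − X_C = 9.66 Ω
Z = 40.0 + j9.66 Ω
|Z| = √(40.0² + 9.66²) = 41.2 Ω
∠Z = arctan(9.66/40.0) = 13.6°
I = V/|Z| = 2.67 A
P = VI cos φ = 110 × 2.67 × cos(13.6°) = 286 W

286 W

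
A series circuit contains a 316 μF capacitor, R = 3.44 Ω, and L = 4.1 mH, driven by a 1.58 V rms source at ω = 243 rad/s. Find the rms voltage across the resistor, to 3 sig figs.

0.435 V

X_L = ωL = 0.996 Ω
X_C = 1/(ωC) = 13.0 Ω
Net reactance X = X_L − X_C = -12.0 Ω
Z = 3.44 − j12.0 Ω
|Z| = √(3.44² + 12.0²) = 12.5 Ω
I = V/|Z| = 126 mA
V_R = I·|Z_R| = 0.126 × 3.44 = 0.435 V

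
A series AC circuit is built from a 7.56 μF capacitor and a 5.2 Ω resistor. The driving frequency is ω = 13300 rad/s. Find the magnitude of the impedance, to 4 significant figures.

X_C = 1/(ωC) = 9.945 Ω
Z = 5.200 − j9.945 Ω
|Z| = √(5.200² + 9.945²) = 11.22 Ω

11.22 Ω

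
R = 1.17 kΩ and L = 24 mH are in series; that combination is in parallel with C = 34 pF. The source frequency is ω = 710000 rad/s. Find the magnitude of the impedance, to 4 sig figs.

28980 Ω

X_L = ωL = 17040 Ω
X_C = 1/(ωC) = 41430 Ω
Branch 1 (R+jX_L): Z₁ = 1170 + j17040 Ω, |Z₁| = 17080 Ω
Branch 2 (−jX_C): Z₂ = −j41430 Ω
Parallel: Z = Z₁Z₂/(Z₁+Z₂), |Z| = 28980 Ω, ∠Z = 83.33°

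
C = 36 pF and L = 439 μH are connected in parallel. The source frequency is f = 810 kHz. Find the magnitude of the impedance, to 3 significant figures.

3780 Ω

ω = 2πf = 5.089e+06 rad/s
X_L = ωL = 2230 Ω
X_C = 1/(ωC) = 5460 Ω
Parallel: admittances add. Y = 1/(jωL) + jωC
Y = (0 − j0.000264) S
|Y| = 0.000264 S → |Z| = 1/|Y| = 3780 Ω, ∠Z = −∠Y = 90.0°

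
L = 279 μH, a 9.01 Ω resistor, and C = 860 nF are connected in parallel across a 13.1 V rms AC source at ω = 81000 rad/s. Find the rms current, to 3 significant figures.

X_L = ωL = 22.6 Ω
X_C = 1/(ωC) = 14.4 Ω
Parallel: admittances add. Y = 1/R + 1/(jωL) + jωC
Y = (0.111 + j0.0254) S
|Y| = 0.114 S → |Z| = 1/|Y| = 8.78 Ω, ∠Z = −∠Y = -12.9°
I = V/|Z| = 13.1/8.78 = 1.49 A

1.49 A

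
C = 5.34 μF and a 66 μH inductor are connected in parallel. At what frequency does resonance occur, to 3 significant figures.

ω₀ = 1/√(LC) = 1/√(6.6e-05 × 5.34e-06) = 53270 rad/s
f₀ = ω₀/(2π) = 8.48 kHz

8.48 kHz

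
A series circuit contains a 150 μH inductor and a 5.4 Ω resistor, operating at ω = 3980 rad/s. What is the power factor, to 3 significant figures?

X_L = ωL = 0.597 Ω
Z = 5.40 + j0.597 Ω
|Z| = √(5.40² + 0.597²) = 5.43 Ω
∠Z = arctan(0.597/5.40) = 6.31°
cos φ = cos(6.31°) = 0.994

0.994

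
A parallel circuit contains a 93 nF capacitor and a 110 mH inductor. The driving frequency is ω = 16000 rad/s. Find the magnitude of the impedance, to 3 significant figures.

X_L = ωL = 1760 Ω
X_C = 1/(ωC) = 672 Ω
Parallel: admittances add. Y = 1/(jωL) + jωC
Y = (0 + j0.000920) S
|Y| = 0.000920 S → |Z| = 1/|Y| = 1090 Ω, ∠Z = −∠Y = -90.0°

1090 Ω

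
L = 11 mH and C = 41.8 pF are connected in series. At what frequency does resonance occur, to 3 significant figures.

ω₀ = 1/√(LC) = 1/√(0.011 × 4.18e-11) = 1.475e+06 rad/s
f₀ = ω₀/(2π) = 235 kHz

235 kHz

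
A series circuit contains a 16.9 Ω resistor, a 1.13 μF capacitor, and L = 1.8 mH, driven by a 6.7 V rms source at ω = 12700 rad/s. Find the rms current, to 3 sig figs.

135 mA

X_L = ωL = 22.9 Ω
X_C = 1/(ωC) = 69.7 Ω
Net reactance X = X_L − X_C = -46.8 Ω
Z = 16.9 − j46.8 Ω
|Z| = √(16.9² + 46.8²) = 49.8 Ω
I = V/|Z| = 6.7/49.8 = 135 mA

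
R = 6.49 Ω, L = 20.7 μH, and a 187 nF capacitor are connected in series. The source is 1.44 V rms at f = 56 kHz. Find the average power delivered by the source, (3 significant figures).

ω = 2πf = 351900 rad/s
X_L = ωL = 7.28 Ω
X_C = 1/(ωC) = 15.2 Ω
Net reactance X = X_L − X_C = -7.91 Ω
Z = 6.49 − j7.91 Ω
|Z| = √(6.49² + 7.91²) = 10.2 Ω
∠Z = arctan(-7.91/6.49) = -50.6°
I = V/|Z| = 141 mA
P = VI cos φ = 1.44 × 0.141 × cos(-50.6°) = 128 mW

128 mW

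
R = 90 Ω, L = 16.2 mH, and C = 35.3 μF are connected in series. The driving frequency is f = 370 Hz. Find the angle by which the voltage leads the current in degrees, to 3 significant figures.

ω = 2πf = 2325 rad/s
X_L = ωL = 37.7 Ω
X_C = 1/(ωC) = 12.2 Ω
Net reactance X = X_L − X_C = 25.5 Ω
Z = 90.0 + j25.5 Ω
|Z| = √(90.0² + 25.5²) = 93.5 Ω
∠Z = arctan(25.5/90.0) = 15.8°

15.8°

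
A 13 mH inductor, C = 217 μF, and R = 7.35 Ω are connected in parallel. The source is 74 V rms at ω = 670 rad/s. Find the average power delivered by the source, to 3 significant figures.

X_L = ωL = 8.71 Ω
X_C = 1/(ωC) = 6.88 Ω
Parallel: admittances add. Y = 1/R + 1/(jωL) + jωC
Y = (0.136 + j0.0306) S
|Y| = 0.139 S → |Z| = 1/|Y| = 7.17 Ω, ∠Z = −∠Y = -12.7°
I = V/|Z| = 10.3 A
P = VI cos φ = 74 × 10.3 × cos(-12.7°) = 745 W

745 W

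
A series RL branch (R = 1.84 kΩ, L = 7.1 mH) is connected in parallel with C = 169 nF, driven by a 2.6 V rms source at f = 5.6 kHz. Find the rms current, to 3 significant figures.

ω = 2πf = 35190 rad/s
X_L = ωL = 250 Ω
X_C = 1/(ωC) = 168 Ω
Branch 1 (R+jX_L): Z₁ = 1840 + j250 Ω, |Z₁| = 1860 Ω
Branch 2 (−jX_C): Z₂ = −j168 Ω
Parallel: Z = Z₁Z₂/(Z₁+Z₂), |Z| = 170 Ω, ∠Z = -84.8°
I = V/|Z| = 2.6/170 = 15.3 mA

15.3 mA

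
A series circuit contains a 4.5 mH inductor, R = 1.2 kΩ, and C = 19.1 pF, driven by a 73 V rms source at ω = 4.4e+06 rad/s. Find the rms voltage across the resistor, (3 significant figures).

11.0 V

X_L = ωL = 19800 Ω
X_C = 1/(ωC) = 11900 Ω
Net reactance X = X_L − X_C = 7900 Ω
Z = 1200 + j7900 Ω
|Z| = √(1200² + 7900²) = 7990 Ω
I = V/|Z| = 9.13 mA
V_R = I·|Z_R| = 0.00913 × 1200 = 11.0 V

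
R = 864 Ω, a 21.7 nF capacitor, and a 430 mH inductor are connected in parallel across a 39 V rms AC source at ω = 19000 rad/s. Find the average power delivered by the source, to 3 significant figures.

X_L = ωL = 8170 Ω
X_C = 1/(ωC) = 2430 Ω
Parallel: admittances add. Y = 1/R + 1/(jωL) + jωC
Y = (0.00116 + j0.000290) S
|Y| = 0.00119 S → |Z| = 1/|Y| = 838 Ω, ∠Z = −∠Y = -14.1°
I = V/|Z| = 46.5 mA
P = VI cos φ = 39 × 0.0465 × cos(-14.1°) = 1.76 W

1.76 W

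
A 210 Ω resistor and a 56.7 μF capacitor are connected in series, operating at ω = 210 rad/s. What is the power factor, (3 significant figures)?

0.929

X_C = 1/(ωC) = 84.0 Ω
Z = 210 − j84.0 Ω
|Z| = √(210² + 84.0²) = 226 Ω
∠Z = arctan(-84.0/210) = -21.8°
cos φ = cos(-21.8°) = 0.929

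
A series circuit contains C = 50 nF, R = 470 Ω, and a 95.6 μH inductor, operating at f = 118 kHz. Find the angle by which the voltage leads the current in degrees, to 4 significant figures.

ω = 2πf = 741400 rad/s
X_L = ωL = 70.88 Ω
X_C = 1/(ωC) = 26.98 Ω
Net reactance X = X_L − X_C = 43.90 Ω
Z = 470.0 + j43.90 Ω
|Z| = √(470.0² + 43.90²) = 472.0 Ω
∠Z = arctan(43.90/470.0) = 5.337°

5.337°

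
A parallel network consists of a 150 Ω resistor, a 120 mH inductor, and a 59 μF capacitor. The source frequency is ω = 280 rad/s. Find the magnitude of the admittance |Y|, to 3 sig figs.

14.8 mS

X_L = ωL = 33.6 Ω
X_C = 1/(ωC) = 60.5 Ω
Parallel: admittances add. Y = 1/R + 1/(jωL) + jωC
Y = (0.00667 − j0.0132) S
|Y| = 0.0148 S → |Z| = 1/|Y| = 67.5 Ω, ∠Z = −∠Y = 63.3°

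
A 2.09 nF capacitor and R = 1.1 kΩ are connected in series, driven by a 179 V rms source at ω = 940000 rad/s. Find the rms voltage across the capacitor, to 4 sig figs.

75.17 V

X_C = 1/(ωC) = 509.0 Ω
Z = 1100 − j509.0 Ω
|Z| = √(1100² + 509.0²) = 1212 Ω
I = V/|Z| = 147.7 mA
V_C = I·|Z_C| = 0.1477 × 509.0 = 75.17 V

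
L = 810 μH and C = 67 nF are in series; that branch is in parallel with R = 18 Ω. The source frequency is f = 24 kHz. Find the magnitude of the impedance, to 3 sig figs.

ω = 2πf = 150800 rad/s
X_L = ωL = 122 Ω
X_C = 1/(ωC) = 99.0 Ω
Branch 1: Z₁ = R = 18.0 Ω
Branch 2 (series LC): Z₂ = j(X_L − X_C) = j23.2 Ω
Parallel: Z = Z₁Z₂/(Z₁+Z₂), |Z| = 14.2 Ω, ∠Z = 37.8°

14.2 Ω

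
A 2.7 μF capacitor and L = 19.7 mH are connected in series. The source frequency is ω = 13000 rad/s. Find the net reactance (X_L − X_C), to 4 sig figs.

X_L = ωL = 256.1 Ω
X_C = 1/(ωC) = 28.49 Ω
X = 256.1 − 28.49 = 227.6 Ω

227.6 Ω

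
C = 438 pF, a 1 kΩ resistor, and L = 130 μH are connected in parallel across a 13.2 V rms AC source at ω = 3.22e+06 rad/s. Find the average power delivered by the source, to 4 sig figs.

X_L = ωL = 418.6 Ω
X_C = 1/(ωC) = 709.0 Ω
Parallel: admittances add. Y = 1/R + 1/(jωL) + jωC
Y = (0.001000 − j0.0009786) S
|Y| = 0.001399 S → |Z| = 1/|Y| = 714.7 Ω, ∠Z = −∠Y = 44.38°
I = V/|Z| = 18.47 mA
P = VI cos φ = 13.2 × 0.01847 × cos(44.38°) = 174.2 mW

174.2 mW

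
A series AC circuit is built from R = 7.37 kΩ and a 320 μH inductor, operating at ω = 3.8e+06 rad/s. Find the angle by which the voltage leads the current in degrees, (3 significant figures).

9.37°

X_L = ωL = 1220 Ω
Z = 7370 + j1220 Ω
|Z| = √(7370² + 1220²) = 7470 Ω
∠Z = arctan(1220/7370) = 9.37°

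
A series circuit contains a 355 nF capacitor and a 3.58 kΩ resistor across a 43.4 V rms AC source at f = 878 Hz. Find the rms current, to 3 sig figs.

12.0 mA

ω = 2πf = 5517 rad/s
X_C = 1/(ωC) = 511 Ω
Z = 3580 − j511 Ω
|Z| = √(3580² + 511²) = 3620 Ω
I = V/|Z| = 43.4/3620 = 12.0 mA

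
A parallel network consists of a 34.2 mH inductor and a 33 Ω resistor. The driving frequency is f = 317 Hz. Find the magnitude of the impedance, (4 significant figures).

29.70 Ω

ω = 2πf = 1992 rad/s
X_L = ωL = 68.12 Ω
Parallel: admittances add. Y = 1/R + 1/(jωL)
Y = (0.03030 − j0.01468) S
|Y| = 0.03367 S → |Z| = 1/|Y| = 29.70 Ω, ∠Z = −∠Y = 25.85°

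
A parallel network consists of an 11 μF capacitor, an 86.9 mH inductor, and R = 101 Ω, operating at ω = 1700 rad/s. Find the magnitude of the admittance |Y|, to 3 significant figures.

15.5 mS

X_L = ωL = 148 Ω
X_C = 1/(ωC) = 53.5 Ω
Parallel: admittances add. Y = 1/R + 1/(jωL) + jωC
Y = (0.00990 + j0.0119) S
|Y| = 0.0155 S → |Z| = 1/|Y| = 64.5 Ω, ∠Z = −∠Y = -50.3°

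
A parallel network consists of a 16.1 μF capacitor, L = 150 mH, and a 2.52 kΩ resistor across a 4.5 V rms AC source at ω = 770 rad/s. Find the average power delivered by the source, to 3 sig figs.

8.04 mW

X_L = ωL = 116 Ω
X_C = 1/(ωC) = 80.7 Ω
Parallel: admittances add. Y = 1/R + 1/(jωL) + jωC
Y = (0.000397 + j0.00374) S
|Y| = 0.00376 S → |Z| = 1/|Y| = 266 Ω, ∠Z = −∠Y = -83.9°
I = V/|Z| = 16.9 mA
P = VI cos φ = 4.5 × 0.0169 × cos(-83.9°) = 8.04 mW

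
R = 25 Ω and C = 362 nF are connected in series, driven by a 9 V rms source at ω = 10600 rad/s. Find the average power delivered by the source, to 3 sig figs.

X_C = 1/(ωC) = 261 Ω
Z = 25.0 − j261 Ω
|Z| = √(25.0² + 261²) = 262 Ω
∠Z = arctan(-261/25.0) = -84.5°
I = V/|Z| = 34.4 mA
P = VI cos φ = 9 × 0.0344 × cos(-84.5°) = 29.5 mW

29.5 mW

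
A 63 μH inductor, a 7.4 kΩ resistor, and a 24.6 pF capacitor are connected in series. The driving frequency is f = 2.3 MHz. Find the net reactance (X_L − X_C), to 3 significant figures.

-1900 Ω

ω = 2πf = 1.445e+07 rad/s
X_L = ωL = 910 Ω
X_C = 1/(ωC) = 2810 Ω
X = 910 − 2810 = -1900 Ω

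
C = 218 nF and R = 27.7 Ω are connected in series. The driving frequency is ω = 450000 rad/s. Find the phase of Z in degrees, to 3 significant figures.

-20.2°

X_C = 1/(ωC) = 10.2 Ω
Z = 27.7 − j10.2 Ω
|Z| = √(27.7² + 10.2²) = 29.5 Ω
∠Z = arctan(-10.2/27.7) = -20.2°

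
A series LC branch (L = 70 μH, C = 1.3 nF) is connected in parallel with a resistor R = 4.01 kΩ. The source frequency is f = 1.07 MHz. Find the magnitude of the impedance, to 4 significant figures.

354.8 Ω

ω = 2πf = 6.723e+06 rad/s
X_L = ωL = 470.6 Ω
X_C = 1/(ωC) = 114.4 Ω
Branch 1: Z₁ = R = 4010 Ω
Branch 2 (series LC): Z₂ = j(X_L − X_C) = j356.2 Ω
Parallel: Z = Z₁Z₂/(Z₁+Z₂), |Z| = 354.8 Ω, ∠Z = 84.92°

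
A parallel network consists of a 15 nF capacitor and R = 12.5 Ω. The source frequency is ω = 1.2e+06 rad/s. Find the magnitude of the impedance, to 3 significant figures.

12.2 Ω

X_C = 1/(ωC) = 55.6 Ω
Parallel: admittances add. Y = 1/R + jωC
Y = (0.0800 + j0.0180) S
|Y| = 0.0820 S → |Z| = 1/|Y| = 12.2 Ω, ∠Z = −∠Y = -12.7°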